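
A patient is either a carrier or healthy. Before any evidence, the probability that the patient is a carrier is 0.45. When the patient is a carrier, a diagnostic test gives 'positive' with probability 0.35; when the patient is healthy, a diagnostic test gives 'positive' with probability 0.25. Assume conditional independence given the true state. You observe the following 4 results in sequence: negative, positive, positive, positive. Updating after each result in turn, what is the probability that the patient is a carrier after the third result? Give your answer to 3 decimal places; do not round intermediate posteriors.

0.582

After 'negative': P(carrier) = 0.65·0.4500 / (0.65·0.4500 + 0.75·0.5500) ≈ 0.4149
After 'positive': P(carrier) = 0.35·0.4149 / (0.35·0.4149 + 0.25·0.5851) ≈ 0.4982
After 'positive': P(carrier) = 0.35·0.4982 / (0.35·0.4982 + 0.25·0.5018) ≈ 0.5816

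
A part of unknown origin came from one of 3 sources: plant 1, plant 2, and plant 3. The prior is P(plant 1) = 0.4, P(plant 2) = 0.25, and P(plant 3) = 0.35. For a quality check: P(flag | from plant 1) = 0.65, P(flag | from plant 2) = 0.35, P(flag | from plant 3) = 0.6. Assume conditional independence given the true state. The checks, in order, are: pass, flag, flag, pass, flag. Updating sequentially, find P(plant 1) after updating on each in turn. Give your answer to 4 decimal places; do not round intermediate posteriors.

After 'pass': normaliser = 0.35·0.4000 + 0.65·0.2500 + 0.4·0.3500; P(plant 1) ≈ 0.3164, P(plant 2) ≈ 0.3672, P(plant 3) ≈ 0.3164
After 'flag': normaliser = 0.65·0.3164 + 0.35·0.3672 + 0.6·0.3164; P(plant 1) ≈ 0.3925, P(plant 2) ≈ 0.2453, P(plant 3) ≈ 0.3623
After 'flag': normaliser = 0.65·0.3925 + 0.35·0.2453 + 0.6·0.3623; P(plant 1) ≈ 0.4569, P(plant 2) ≈ 0.1538, P(plant 3) ≈ 0.3893
After 'pass': normaliser = 0.35·0.4569 + 0.65·0.1538 + 0.4·0.3893; P(plant 1) ≈ 0.3848, P(plant 2) ≈ 0.2405, P(plant 3) ≈ 0.3747
After 'flag': normaliser = 0.65·0.3848 + 0.35·0.2405 + 0.6·0.3747; P(plant 1) ≈ 0.4473, P(plant 2) ≈ 0.1505, P(plant 3) ≈ 0.4021

0.4473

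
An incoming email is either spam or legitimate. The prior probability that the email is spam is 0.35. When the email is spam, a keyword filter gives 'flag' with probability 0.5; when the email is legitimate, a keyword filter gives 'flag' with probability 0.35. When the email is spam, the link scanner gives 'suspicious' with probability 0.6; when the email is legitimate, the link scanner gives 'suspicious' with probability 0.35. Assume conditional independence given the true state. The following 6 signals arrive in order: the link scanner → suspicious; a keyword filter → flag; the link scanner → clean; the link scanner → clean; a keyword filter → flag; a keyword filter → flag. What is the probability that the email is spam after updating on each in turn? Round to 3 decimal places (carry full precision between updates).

0.505

After the link scanner='suspicious': P(spam) = 0.6·0.3500 / (0.6·0.3500 + 0.35·0.6500) ≈ 0.4800
After a keyword filter='flag': P(spam) = 0.5·0.4800 / (0.5·0.4800 + 0.35·0.5200) ≈ 0.5687
After the link scanner='clean': P(spam) = 0.4·0.5687 / (0.4·0.5687 + 0.65·0.4313) ≈ 0.4480
After the link scanner='clean': P(spam) = 0.4·0.4480 / (0.4·0.4480 + 0.65·0.5520) ≈ 0.3331
After a keyword filter='flag': P(spam) = 0.5·0.3331 / (0.5·0.3331 + 0.35·0.6669) ≈ 0.4164
After a keyword filter='flag': P(spam) = 0.5·0.4164 / (0.5·0.4164 + 0.35·0.5836) ≈ 0.5047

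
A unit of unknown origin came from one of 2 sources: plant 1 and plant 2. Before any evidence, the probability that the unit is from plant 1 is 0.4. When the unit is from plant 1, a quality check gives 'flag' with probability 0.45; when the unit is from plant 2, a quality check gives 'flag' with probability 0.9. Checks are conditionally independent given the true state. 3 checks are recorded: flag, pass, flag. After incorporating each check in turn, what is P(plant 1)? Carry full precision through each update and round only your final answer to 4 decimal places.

0.4783

Each posterior becomes the prior for the next update.
After 'flag': P(plant 1) = 0.45·0.4000 / (0.45·0.4000 + 0.9·0.6000) ≈ 0.2500
After 'pass': P(plant 1) = 0.55·0.2500 / (0.55·0.2500 + 0.1·0.7500) ≈ 0.6471
After 'flag': P(plant 1) = 0.45·0.6471 / (0.45·0.6471 + 0.9·0.3529) ≈ 0.4783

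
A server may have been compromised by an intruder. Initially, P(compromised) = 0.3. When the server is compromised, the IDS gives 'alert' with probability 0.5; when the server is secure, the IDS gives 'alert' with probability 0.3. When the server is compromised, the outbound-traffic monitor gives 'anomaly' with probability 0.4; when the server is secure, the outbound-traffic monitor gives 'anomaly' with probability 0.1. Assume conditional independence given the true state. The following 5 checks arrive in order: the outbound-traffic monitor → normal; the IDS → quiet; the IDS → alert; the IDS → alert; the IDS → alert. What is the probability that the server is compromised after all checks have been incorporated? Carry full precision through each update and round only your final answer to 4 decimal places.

0.4858

After the outbound-traffic monitor='normal': P(compromised) = 0.6·0.3000 / (0.6·0.3000 + 0.9·0.7000) ≈ 0.2222
After the IDS='quiet': P(compromised) = 0.5·0.2222 / (0.5·0.2222 + 0.7·0.7778) ≈ 0.1695
After the IDS='alert': P(compromised) = 0.5·0.1695 / (0.5·0.1695 + 0.3·0.8305) ≈ 0.2538
After the IDS='alert': P(compromised) = 0.5·0.2538 / (0.5·0.2538 + 0.3·0.7462) ≈ 0.3618
After the IDS='alert': P(compromised) = 0.5·0.3618 / (0.5·0.3618 + 0.3·0.6382) ≈ 0.4858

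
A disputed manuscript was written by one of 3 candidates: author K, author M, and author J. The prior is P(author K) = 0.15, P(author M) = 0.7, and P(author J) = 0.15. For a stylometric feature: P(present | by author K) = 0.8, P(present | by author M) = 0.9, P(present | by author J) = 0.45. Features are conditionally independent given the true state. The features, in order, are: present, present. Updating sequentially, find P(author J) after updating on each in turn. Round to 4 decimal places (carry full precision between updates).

Apply Bayes' rule sequentially, carrying P(author J) forward.
After 'present': normaliser = 0.8·0.1500 + 0.9·0.7000 + 0.45·0.1500; P(author K) ≈ 0.1468, P(author M) ≈ 0.7706, P(author J) ≈ 0.0826
After 'present': normaliser = 0.8·0.1468 + 0.9·0.7706 + 0.45·0.0826; P(author K) ≈ 0.1385, P(author M) ≈ 0.8177, P(author J) ≈ 0.0438

0.0438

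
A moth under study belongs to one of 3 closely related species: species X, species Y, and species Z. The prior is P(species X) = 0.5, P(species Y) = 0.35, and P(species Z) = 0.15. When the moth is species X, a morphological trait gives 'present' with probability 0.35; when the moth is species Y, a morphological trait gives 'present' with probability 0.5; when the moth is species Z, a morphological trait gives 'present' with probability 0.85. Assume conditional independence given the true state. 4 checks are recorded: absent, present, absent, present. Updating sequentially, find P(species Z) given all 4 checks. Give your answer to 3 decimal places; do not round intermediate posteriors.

After 'absent': normaliser = 0.65·0.5000 + 0.5·0.3500 + 0.15·0.1500; P(species X) ≈ 0.6220, P(species Y) ≈ 0.3349, P(species Z) ≈ 0.0431
After 'present': normaliser = 0.35·0.6220 + 0.5·0.3349 + 0.85·0.0431; P(species X) ≈ 0.5162, P(species Y) ≈ 0.3971, P(species Z) ≈ 0.0868
After 'absent': normaliser = 0.65·0.5162 + 0.5·0.3971 + 0.15·0.0868; P(species X) ≈ 0.6133, P(species Y) ≈ 0.3629, P(species Z) ≈ 0.0238
After 'present': normaliser = 0.35·0.6133 + 0.5·0.3629 + 0.85·0.0238; P(species X) ≈ 0.5156, P(species Y) ≈ 0.4358, P(species Z) ≈ 0.0486

0.049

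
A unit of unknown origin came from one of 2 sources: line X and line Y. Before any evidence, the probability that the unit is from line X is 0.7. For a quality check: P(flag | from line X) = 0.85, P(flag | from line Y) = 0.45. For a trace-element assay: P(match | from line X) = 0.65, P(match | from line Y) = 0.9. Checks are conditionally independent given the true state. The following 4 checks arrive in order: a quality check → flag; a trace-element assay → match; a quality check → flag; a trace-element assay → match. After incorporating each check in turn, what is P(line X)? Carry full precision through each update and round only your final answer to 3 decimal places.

0.813

After a quality check='flag': P(line X) = 0.85·0.7000 / (0.85·0.7000 + 0.45·0.3000) ≈ 0.8151
After a trace-element assay='match': P(line X) = 0.65·0.8151 / (0.65·0.8151 + 0.9·0.1849) ≈ 0.7609
After a quality check='flag': P(line X) = 0.85·0.7609 / (0.85·0.7609 + 0.45·0.2391) ≈ 0.8574
After a trace-element assay='match': P(line X) = 0.65·0.8574 / (0.65·0.8574 + 0.9·0.1426) ≈ 0.8128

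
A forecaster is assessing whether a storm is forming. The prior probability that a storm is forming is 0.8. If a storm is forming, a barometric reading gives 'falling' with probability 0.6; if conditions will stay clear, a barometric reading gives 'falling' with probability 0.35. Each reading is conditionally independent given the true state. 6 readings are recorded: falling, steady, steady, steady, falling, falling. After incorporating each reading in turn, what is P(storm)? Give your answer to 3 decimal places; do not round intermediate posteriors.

0.824

Each posterior becomes the prior for the next update.
After 'falling': P(storm) = 0.6·0.8000 / (0.6·0.8000 + 0.35·0.2000) ≈ 0.8727
After 'steady': P(storm) = 0.4·0.8727 / (0.4·0.8727 + 0.65·0.1273) ≈ 0.8084
After 'steady': P(storm) = 0.4·0.8084 / (0.4·0.8084 + 0.65·0.1916) ≈ 0.7220
After 'steady': P(storm) = 0.4·0.7220 / (0.4·0.7220 + 0.65·0.2780) ≈ 0.6151
After 'falling': P(storm) = 0.6·0.6151 / (0.6·0.6151 + 0.35·0.3849) ≈ 0.7326
After 'falling': P(storm) = 0.6·0.7326 / (0.6·0.7326 + 0.35·0.2674) ≈ 0.8244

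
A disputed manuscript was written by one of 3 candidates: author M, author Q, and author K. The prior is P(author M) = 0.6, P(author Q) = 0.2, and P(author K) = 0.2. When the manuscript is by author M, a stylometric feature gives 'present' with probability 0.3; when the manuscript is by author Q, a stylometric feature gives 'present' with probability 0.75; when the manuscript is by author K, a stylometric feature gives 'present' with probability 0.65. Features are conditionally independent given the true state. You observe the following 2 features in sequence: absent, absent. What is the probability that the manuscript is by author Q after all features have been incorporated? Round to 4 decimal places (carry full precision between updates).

0.0378

After 'absent': normaliser = 0.7·0.6000 + 0.25·0.2000 + 0.35·0.2000; P(author M) ≈ 0.7778, P(author Q) ≈ 0.0926, P(author K) ≈ 0.1296
After 'absent': normaliser = 0.7·0.7778 + 0.25·0.0926 + 0.35·0.1296; P(author M) ≈ 0.8882, P(author Q) ≈ 0.0378, P(author K) ≈ 0.0740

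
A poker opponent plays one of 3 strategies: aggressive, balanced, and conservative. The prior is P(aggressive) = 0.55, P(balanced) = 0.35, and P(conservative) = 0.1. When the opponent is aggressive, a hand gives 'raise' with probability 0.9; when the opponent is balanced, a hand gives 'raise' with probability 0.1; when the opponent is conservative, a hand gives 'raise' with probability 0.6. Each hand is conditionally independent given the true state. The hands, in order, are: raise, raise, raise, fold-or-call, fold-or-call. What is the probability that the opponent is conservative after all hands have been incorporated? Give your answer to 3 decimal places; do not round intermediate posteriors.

After 'raise': normaliser = 0.9·0.5500 + 0.1·0.3500 + 0.6·0.1000; P(aggressive) ≈ 0.8390, P(balanced) ≈ 0.0593, P(conservative) ≈ 0.1017
After 'raise': normaliser = 0.9·0.8390 + 0.1·0.0593 + 0.6·0.1017; P(aggressive) ≈ 0.9186, P(balanced) ≈ 0.0072, P(conservative) ≈ 0.0742
After 'raise': normaliser = 0.9·0.9186 + 0.1·0.0072 + 0.6·0.0742; P(aggressive) ≈ 0.9481, P(balanced) ≈ 0.0008, P(conservative) ≈ 0.0511
After 'fold-or-call': normaliser = 0.1·0.9481 + 0.9·0.0008 + 0.4·0.0511; P(aggressive) ≈ 0.8174, P(balanced) ≈ 0.0064, P(conservative) ≈ 0.1761
After 'fold-or-call': normaliser = 0.1·0.8174 + 0.9·0.0064 + 0.4·0.1761; P(aggressive) ≈ 0.5174, P(balanced) ≈ 0.0366, P(conservative) ≈ 0.4460

0.446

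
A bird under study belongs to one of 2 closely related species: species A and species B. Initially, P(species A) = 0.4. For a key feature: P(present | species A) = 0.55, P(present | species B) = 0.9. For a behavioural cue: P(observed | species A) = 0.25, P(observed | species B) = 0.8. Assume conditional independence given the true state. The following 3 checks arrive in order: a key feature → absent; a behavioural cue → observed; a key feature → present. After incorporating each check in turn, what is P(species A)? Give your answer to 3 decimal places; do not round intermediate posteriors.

0.364

After a key feature='absent': P(species A) = 0.45·0.4000 / (0.45·0.4000 + 0.1·0.6000) ≈ 0.7500
After a behavioural cue='observed': P(species A) = 0.25·0.7500 / (0.25·0.7500 + 0.8·0.2500) ≈ 0.4839
After a key feature='present': P(species A) = 0.55·0.4839 / (0.55·0.4839 + 0.9·0.5161) ≈ 0.3642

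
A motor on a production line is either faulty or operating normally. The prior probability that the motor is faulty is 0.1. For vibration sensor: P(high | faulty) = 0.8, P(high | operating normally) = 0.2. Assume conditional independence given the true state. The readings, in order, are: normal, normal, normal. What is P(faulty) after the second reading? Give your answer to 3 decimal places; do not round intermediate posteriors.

After 'normal': P(faulty) = 0.2·0.1000 / (0.2·0.1000 + 0.8·0.9000) ≈ 0.0270
After 'normal': P(faulty) = 0.2·0.0270 / (0.2·0.0270 + 0.8·0.9730) ≈ 0.0069

0.007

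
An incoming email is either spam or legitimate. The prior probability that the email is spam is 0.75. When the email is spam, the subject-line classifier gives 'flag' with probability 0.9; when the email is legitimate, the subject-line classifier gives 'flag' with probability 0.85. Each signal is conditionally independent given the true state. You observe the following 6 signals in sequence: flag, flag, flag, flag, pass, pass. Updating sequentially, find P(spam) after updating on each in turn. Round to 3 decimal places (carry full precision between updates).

Each posterior becomes the prior for the next update.
After 'flag': P(spam) = 0.9·0.7500 / (0.9·0.7500 + 0.85·0.2500) ≈ 0.7606
After 'flag': P(spam) = 0.9·0.7606 / (0.9·0.7606 + 0.85·0.2394) ≈ 0.7708
After 'flag': P(spam) = 0.9·0.7708 / (0.9·0.7708 + 0.85·0.2292) ≈ 0.7808
After 'flag': P(spam) = 0.9·0.7808 / (0.9·0.7808 + 0.85·0.2192) ≈ 0.7904
After 'pass': P(spam) = 0.1·0.7904 / (0.1·0.7904 + 0.15·0.2096) ≈ 0.7154
After 'pass': P(spam) = 0.1·0.7154 / (0.1·0.7154 + 0.15·0.2846) ≈ 0.6263

0.626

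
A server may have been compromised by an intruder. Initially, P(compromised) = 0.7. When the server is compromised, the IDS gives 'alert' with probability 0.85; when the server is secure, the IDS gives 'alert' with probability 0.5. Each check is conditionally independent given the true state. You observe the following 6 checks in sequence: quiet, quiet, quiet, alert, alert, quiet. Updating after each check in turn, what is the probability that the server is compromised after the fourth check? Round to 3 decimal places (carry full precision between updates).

0.097

Each posterior becomes the prior for the next update.
After 'quiet': P(compromised) = 0.15·0.7000 / (0.15·0.7000 + 0.5·0.3000) ≈ 0.4118
After 'quiet': P(compromised) = 0.15·0.4118 / (0.15·0.4118 + 0.5·0.5882) ≈ 0.1736
After 'quiet': P(compromised) = 0.15·0.1736 / (0.15·0.1736 + 0.5·0.8264) ≈ 0.0593
After 'alert': P(compromised) = 0.85·0.0593 / (0.85·0.0593 + 0.5·0.9407) ≈ 0.0967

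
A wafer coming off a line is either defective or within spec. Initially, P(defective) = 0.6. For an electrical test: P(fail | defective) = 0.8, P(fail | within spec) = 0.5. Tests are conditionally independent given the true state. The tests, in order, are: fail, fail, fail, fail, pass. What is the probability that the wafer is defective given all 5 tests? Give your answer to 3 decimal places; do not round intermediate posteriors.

After 'fail': P(defective) = 0.8·0.6000 / (0.8·0.6000 + 0.5·0.4000) ≈ 0.7059
After 'fail': P(defective) = 0.8·0.7059 / (0.8·0.7059 + 0.5·0.2941) ≈ 0.7934
After 'fail': P(defective) = 0.8·0.7934 / (0.8·0.7934 + 0.5·0.2066) ≈ 0.8600
After 'fail': P(defective) = 0.8·0.8600 / (0.8·0.8600 + 0.5·0.1400) ≈ 0.9077
After 'pass': P(defective) = 0.2·0.9077 / (0.2·0.9077 + 0.5·0.0923) ≈ 0.7972

0.797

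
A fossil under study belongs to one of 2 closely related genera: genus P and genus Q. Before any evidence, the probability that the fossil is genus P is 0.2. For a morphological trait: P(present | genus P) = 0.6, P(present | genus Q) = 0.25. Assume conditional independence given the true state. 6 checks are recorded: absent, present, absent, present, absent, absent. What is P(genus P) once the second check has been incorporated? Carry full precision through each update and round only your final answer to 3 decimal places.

After 'absent': P(genus P) = 0.4·0.2000 / (0.4·0.2000 + 0.75·0.8000) ≈ 0.1176
After 'present': P(genus P) = 0.6·0.1176 / (0.6·0.1176 + 0.25·0.8824) ≈ 0.2424

0.242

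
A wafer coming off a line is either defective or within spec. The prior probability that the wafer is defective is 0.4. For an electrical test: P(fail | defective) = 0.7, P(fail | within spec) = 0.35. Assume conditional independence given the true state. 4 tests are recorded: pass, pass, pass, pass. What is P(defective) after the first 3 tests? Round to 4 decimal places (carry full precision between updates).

0.0615

After 'pass': P(defective) = 0.3·0.4000 / (0.3·0.4000 + 0.65·0.6000) ≈ 0.2353
After 'pass': P(defective) = 0.3·0.2353 / (0.3·0.2353 + 0.65·0.7647) ≈ 0.1244
After 'pass': P(defective) = 0.3·0.1244 / (0.3·0.1244 + 0.65·0.8756) ≈ 0.0615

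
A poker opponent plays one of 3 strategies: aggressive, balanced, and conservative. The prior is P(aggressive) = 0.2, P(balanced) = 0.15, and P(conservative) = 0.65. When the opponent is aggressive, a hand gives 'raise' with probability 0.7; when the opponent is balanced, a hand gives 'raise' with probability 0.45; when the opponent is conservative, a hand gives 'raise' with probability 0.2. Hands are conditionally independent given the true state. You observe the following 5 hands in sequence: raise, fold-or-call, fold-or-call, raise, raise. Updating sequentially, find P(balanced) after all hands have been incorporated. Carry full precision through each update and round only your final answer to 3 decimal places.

0.303

After 'raise': normaliser = 0.7·0.2000 + 0.45·0.1500 + 0.2·0.6500; P(aggressive) ≈ 0.4148, P(balanced) ≈ 0.2000, P(conservative) ≈ 0.3852
After 'fold-or-call': normaliser = 0.3·0.4148 + 0.55·0.2000 + 0.8·0.3852; P(aggressive) ≈ 0.2294, P(balanced) ≈ 0.2027, P(conservative) ≈ 0.5679
After 'fold-or-call': normaliser = 0.3·0.2294 + 0.55·0.2027 + 0.8·0.5679; P(aggressive) ≈ 0.1084, P(balanced) ≈ 0.1757, P(conservative) ≈ 0.7159
After 'raise': normaliser = 0.7·0.1084 + 0.45·0.1757 + 0.2·0.7159; P(aggressive) ≈ 0.2546, P(balanced) ≈ 0.2652, P(conservative) ≈ 0.4803
After 'raise': normaliser = 0.7·0.2546 + 0.45·0.2652 + 0.2·0.4803; P(aggressive) ≈ 0.4527, P(balanced) ≈ 0.3032, P(conservative) ≈ 0.2440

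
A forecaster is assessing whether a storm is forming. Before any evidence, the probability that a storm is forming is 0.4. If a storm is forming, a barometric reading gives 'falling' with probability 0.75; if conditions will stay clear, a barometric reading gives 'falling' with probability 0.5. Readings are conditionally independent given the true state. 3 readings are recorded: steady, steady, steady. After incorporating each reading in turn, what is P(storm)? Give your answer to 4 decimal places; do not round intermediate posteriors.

0.0769

After 'steady': P(storm) = 0.25·0.4000 / (0.25·0.4000 + 0.5·0.6000) ≈ 0.2500
After 'steady': P(storm) = 0.25·0.2500 / (0.25·0.2500 + 0.5·0.7500) ≈ 0.1429
After 'steady': P(storm) = 0.25·0.1429 / (0.25·0.1429 + 0.5·0.8571) ≈ 0.0769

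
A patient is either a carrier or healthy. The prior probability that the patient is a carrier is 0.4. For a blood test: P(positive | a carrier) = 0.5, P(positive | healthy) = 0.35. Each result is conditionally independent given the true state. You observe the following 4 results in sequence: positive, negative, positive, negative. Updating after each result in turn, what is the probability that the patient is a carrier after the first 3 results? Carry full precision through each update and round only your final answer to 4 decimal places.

0.5114

Apply Bayes' rule sequentially, carrying P(carrier) forward.
After 'positive': P(carrier) = 0.5·0.4000 / (0.5·0.4000 + 0.35·0.6000) ≈ 0.4878
After 'negative': P(carrier) = 0.5·0.4878 / (0.5·0.4878 + 0.65·0.5122) ≈ 0.4228
After 'positive': P(carrier) = 0.5·0.4228 / (0.5·0.4228 + 0.35·0.5772) ≈ 0.5114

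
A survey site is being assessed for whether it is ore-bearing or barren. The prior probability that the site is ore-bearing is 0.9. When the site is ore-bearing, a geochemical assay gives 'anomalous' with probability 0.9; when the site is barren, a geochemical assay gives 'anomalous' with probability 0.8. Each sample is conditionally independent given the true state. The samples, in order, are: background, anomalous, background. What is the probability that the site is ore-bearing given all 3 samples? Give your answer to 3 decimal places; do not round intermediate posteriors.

After 'background': P(ore) = 0.1·0.9000 / (0.1·0.9000 + 0.2·0.1000) ≈ 0.8182
After 'anomalous': P(ore) = 0.9·0.8182 / (0.9·0.8182 + 0.8·0.1818) ≈ 0.8351
After 'background': P(ore) = 0.1·0.8351 / (0.1·0.8351 + 0.2·0.1649) ≈ 0.7168

0.717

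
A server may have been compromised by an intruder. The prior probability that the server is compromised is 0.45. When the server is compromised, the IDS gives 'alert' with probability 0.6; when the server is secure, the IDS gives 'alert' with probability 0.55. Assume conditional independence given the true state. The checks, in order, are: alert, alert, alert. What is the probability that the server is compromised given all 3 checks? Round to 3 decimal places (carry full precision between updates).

Apply Bayes' rule sequentially, carrying P(compromised) forward.
After 'alert': P(compromised) = 0.6·0.4500 / (0.6·0.4500 + 0.55·0.5500) ≈ 0.4716
After 'alert': P(compromised) = 0.6·0.4716 / (0.6·0.4716 + 0.55·0.5284) ≈ 0.4933
After 'alert': P(compromised) = 0.6·0.4933 / (0.6·0.4933 + 0.55·0.5067) ≈ 0.5151

0.515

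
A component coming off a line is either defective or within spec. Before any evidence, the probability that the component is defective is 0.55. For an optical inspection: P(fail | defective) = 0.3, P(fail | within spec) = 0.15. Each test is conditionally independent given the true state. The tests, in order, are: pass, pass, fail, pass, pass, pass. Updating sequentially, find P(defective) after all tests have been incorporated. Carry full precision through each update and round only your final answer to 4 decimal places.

Each posterior becomes the prior for the next update.
After 'pass': P(defective) = 0.7·0.5500 / (0.7·0.5500 + 0.85·0.4500) ≈ 0.5016
After 'pass': P(defective) = 0.7·0.5016 / (0.7·0.5016 + 0.85·0.4984) ≈ 0.4532
After 'fail': P(defective) = 0.3·0.4532 / (0.3·0.4532 + 0.15·0.5468) ≈ 0.6238
After 'pass': P(defective) = 0.7·0.6238 / (0.7·0.6238 + 0.85·0.3762) ≈ 0.5772
After 'pass': P(defective) = 0.7·0.5772 / (0.7·0.5772 + 0.85·0.4228) ≈ 0.5293
After 'pass': P(defective) = 0.7·0.5293 / (0.7·0.5293 + 0.85·0.4707) ≈ 0.4808

0.4808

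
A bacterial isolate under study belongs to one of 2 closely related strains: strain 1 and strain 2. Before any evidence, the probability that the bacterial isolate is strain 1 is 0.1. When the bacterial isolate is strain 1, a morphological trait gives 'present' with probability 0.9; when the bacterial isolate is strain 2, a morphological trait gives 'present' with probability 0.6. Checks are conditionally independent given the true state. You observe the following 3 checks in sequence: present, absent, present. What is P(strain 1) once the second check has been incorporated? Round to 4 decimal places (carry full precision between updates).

0.0400

Each posterior becomes the prior for the next update.
After 'present': P(strain 1) = 0.9·0.1000 / (0.9·0.1000 + 0.6·0.9000) ≈ 0.1429
After 'absent': P(strain 1) = 0.1·0.1429 / (0.1·0.1429 + 0.4·0.8571) ≈ 0.0400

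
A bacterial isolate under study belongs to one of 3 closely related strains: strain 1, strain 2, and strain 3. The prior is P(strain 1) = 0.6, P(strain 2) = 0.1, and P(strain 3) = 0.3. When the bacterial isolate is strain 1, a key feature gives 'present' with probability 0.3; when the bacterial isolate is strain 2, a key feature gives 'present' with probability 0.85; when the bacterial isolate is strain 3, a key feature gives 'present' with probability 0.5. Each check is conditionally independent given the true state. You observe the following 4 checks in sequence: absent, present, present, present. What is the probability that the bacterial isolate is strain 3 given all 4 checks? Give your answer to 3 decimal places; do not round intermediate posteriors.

Each posterior becomes the prior for the next update.
After 'absent': normaliser = 0.7·0.6000 + 0.15·0.1000 + 0.5·0.3000; P(strain 1) ≈ 0.7179, P(strain 2) ≈ 0.0256, P(strain 3) ≈ 0.2564
After 'present': normaliser = 0.3·0.7179 + 0.85·0.0256 + 0.5·0.2564; P(strain 1) ≈ 0.5895, P(strain 2) ≈ 0.0596, P(strain 3) ≈ 0.3509
After 'present': normaliser = 0.3·0.5895 + 0.85·0.0596 + 0.5·0.3509; P(strain 1) ≈ 0.4388, P(strain 2) ≈ 0.1258, P(strain 3) ≈ 0.4354
After 'present': normaliser = 0.3·0.4388 + 0.85·0.1258 + 0.5·0.4354; P(strain 1) ≈ 0.2885, P(strain 2) ≈ 0.2344, P(strain 3) ≈ 0.4771

0.477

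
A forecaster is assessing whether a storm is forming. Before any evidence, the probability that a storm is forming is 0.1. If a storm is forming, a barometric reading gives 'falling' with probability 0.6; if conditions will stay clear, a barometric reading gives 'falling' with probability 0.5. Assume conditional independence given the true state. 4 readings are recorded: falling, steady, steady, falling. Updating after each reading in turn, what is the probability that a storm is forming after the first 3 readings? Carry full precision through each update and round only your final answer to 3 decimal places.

After 'falling': P(storm) = 0.6·0.1000 / (0.6·0.1000 + 0.5·0.9000) ≈ 0.1176
After 'steady': P(storm) = 0.4·0.1176 / (0.4·0.1176 + 0.5·0.8824) ≈ 0.0964
After 'steady': P(storm) = 0.4·0.0964 / (0.4·0.0964 + 0.5·0.9036) ≈ 0.0786

0.079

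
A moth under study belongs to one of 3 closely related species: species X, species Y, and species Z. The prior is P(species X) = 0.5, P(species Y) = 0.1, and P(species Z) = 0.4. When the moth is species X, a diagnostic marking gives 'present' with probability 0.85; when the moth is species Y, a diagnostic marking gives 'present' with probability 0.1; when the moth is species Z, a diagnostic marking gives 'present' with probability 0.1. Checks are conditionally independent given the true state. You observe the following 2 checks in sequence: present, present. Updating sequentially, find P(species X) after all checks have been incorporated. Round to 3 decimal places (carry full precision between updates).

Each posterior becomes the prior for the next update.
After 'present': normaliser = 0.85·0.5000 + 0.1·0.1000 + 0.1·0.4000; P(species X) ≈ 0.8947, P(species Y) ≈ 0.0211, P(species Z) ≈ 0.0842
After 'present': normaliser = 0.85·0.8947 + 0.1·0.0211 + 0.1·0.0842; P(species X) ≈ 0.9863, P(species Y) ≈ 0.0027, P(species Z) ≈ 0.0109

0.986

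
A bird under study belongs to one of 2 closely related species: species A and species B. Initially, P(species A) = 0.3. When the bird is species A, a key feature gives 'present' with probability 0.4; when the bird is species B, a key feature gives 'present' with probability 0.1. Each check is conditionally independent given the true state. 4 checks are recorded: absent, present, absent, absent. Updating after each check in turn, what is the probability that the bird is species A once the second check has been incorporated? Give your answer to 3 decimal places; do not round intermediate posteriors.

0.533

After 'absent': P(species A) = 0.6·0.3000 / (0.6·0.3000 + 0.9·0.7000) ≈ 0.2222
After 'present': P(species A) = 0.4·0.2222 / (0.4·0.2222 + 0.1·0.7778) ≈ 0.5333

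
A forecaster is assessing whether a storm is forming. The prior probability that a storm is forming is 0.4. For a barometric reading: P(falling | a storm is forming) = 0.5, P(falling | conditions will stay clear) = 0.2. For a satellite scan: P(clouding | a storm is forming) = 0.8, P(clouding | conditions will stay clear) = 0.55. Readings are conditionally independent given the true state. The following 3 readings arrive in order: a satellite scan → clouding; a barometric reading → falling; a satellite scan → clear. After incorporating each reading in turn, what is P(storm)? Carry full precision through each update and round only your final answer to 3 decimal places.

Apply Bayes' rule sequentially, carrying P(storm) forward.
After a satellite scan='clouding': P(storm) = 0.8·0.4000 / (0.8·0.4000 + 0.55·0.6000) ≈ 0.4923
After a barometric reading='falling': P(storm) = 0.5·0.4923 / (0.5·0.4923 + 0.2·0.5077) ≈ 0.7080
After a satellite scan='clear': P(storm) = 0.2·0.7080 / (0.2·0.7080 + 0.45·0.2920) ≈ 0.5186

0.519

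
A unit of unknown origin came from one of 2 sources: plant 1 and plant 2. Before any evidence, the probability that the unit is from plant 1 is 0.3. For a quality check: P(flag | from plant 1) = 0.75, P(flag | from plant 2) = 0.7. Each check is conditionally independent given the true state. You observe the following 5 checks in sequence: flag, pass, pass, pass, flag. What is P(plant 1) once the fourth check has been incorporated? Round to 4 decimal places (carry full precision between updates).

After 'flag': P(plant 1) = 0.75·0.3000 / (0.75·0.3000 + 0.7·0.7000) ≈ 0.3147
After 'pass': P(plant 1) = 0.25·0.3147 / (0.25·0.3147 + 0.3·0.6853) ≈ 0.2768
After 'pass': P(plant 1) = 0.25·0.2768 / (0.25·0.2768 + 0.3·0.7232) ≈ 0.2418
After 'pass': P(plant 1) = 0.25·0.2418 / (0.25·0.2418 + 0.3·0.7582) ≈ 0.2099

0.2099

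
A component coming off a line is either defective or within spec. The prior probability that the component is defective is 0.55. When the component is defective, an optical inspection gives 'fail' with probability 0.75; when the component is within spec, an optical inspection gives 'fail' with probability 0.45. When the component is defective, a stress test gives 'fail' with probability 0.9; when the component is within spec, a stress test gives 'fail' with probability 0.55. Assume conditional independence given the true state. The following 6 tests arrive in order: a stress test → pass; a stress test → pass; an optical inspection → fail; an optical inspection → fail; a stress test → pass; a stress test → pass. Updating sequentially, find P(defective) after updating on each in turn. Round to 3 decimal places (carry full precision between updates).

After a stress test='pass': P(defective) = 0.1·0.5500 / (0.1·0.5500 + 0.45·0.4500) ≈ 0.2136
After a stress test='pass': P(defective) = 0.1·0.2136 / (0.1·0.2136 + 0.45·0.7864) ≈ 0.0569
After an optical inspection='fail': P(defective) = 0.75·0.0569 / (0.75·0.0569 + 0.45·0.9431) ≈ 0.0914
After an optical inspection='fail': P(defective) = 0.75·0.0914 / (0.75·0.0914 + 0.45·0.9086) ≈ 0.1436
After a stress test='pass': P(defective) = 0.1·0.1436 / (0.1·0.1436 + 0.45·0.8564) ≈ 0.0359
After a stress test='pass': P(defective) = 0.1·0.0359 / (0.1·0.0359 + 0.45·0.9641) ≈ 0.0082

0.008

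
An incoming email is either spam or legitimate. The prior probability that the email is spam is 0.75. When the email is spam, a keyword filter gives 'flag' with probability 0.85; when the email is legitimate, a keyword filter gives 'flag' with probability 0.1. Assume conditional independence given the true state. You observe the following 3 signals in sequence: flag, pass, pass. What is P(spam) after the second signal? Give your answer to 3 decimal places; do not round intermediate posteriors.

After 'flag': P(spam) = 0.85·0.7500 / (0.85·0.7500 + 0.1·0.2500) ≈ 0.9623
After 'pass': P(spam) = 0.15·0.9623 / (0.15·0.9623 + 0.9·0.0377) ≈ 0.8095

0.810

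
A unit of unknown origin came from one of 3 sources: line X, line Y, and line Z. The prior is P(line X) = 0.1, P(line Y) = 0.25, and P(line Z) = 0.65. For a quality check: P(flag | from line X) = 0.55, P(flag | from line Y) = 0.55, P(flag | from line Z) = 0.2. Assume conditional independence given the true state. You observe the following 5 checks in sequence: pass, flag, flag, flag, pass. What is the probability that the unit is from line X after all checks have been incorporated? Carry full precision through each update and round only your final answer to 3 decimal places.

Each posterior becomes the prior for the next update.
After 'pass': normaliser = 0.45·0.1000 + 0.45·0.2500 + 0.8·0.6500; P(line X) ≈ 0.0664, P(line Y) ≈ 0.1661, P(line Z) ≈ 0.7675
After 'flag': normaliser = 0.55·0.0664 + 0.55·0.1661 + 0.2·0.7675; P(line X) ≈ 0.1298, P(line Y) ≈ 0.3246, P(line Z) ≈ 0.5456
After 'flag': normaliser = 0.55·0.1298 + 0.55·0.3246 + 0.2·0.5456; P(line X) ≈ 0.1989, P(line Y) ≈ 0.4972, P(line Z) ≈ 0.3039
After 'flag': normaliser = 0.55·0.1989 + 0.55·0.4972 + 0.2·0.3039; P(line X) ≈ 0.2466, P(line Y) ≈ 0.6164, P(line Z) ≈ 0.1370
After 'pass': normaliser = 0.45·0.2466 + 0.45·0.6164 + 0.8·0.1370; P(line X) ≈ 0.2228, P(line Y) ≈ 0.5571, P(line Z) ≈ 0.2201

0.223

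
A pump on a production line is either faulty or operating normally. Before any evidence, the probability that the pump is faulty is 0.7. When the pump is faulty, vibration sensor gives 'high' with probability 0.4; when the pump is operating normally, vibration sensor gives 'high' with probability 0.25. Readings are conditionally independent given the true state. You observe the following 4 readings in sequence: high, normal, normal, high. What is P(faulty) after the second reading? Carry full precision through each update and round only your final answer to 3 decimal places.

0.749

Each posterior becomes the prior for the next update.
After 'high': P(faulty) = 0.4·0.7000 / (0.4·0.7000 + 0.25·0.3000) ≈ 0.7887
After 'normal': P(faulty) = 0.6·0.7887 / (0.6·0.7887 + 0.75·0.2113) ≈ 0.7492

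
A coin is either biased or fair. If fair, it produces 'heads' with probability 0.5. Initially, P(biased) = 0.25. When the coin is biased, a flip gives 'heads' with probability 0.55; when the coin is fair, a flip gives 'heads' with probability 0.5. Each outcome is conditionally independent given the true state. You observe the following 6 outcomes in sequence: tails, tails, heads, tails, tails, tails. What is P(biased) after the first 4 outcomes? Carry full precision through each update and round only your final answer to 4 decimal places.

After 'tails': P(biased) = 0.45·0.2500 / (0.45·0.2500 + 0.5·0.7500) ≈ 0.2308
After 'tails': P(biased) = 0.45·0.2308 / (0.45·0.2308 + 0.5·0.7692) ≈ 0.2126
After 'heads': P(biased) = 0.55·0.2126 / (0.55·0.2126 + 0.5·0.7874) ≈ 0.2290
After 'tails': P(biased) = 0.45·0.2290 / (0.45·0.2290 + 0.5·0.7710) ≈ 0.2109

0.2109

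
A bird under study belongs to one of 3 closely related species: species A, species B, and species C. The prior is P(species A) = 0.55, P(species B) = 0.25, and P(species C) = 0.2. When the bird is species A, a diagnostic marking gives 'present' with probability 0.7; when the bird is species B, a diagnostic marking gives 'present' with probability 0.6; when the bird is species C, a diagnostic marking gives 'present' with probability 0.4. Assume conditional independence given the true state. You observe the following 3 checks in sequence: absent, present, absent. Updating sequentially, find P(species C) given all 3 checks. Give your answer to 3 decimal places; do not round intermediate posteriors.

0.329

After 'absent': normaliser = 0.3·0.5500 + 0.4·0.2500 + 0.6·0.2000; P(species A) ≈ 0.4286, P(species B) ≈ 0.2597, P(species C) ≈ 0.3117
After 'present': normaliser = 0.7·0.4286 + 0.6·0.2597 + 0.4·0.3117; P(species A) ≈ 0.5168, P(species B) ≈ 0.2685, P(species C) ≈ 0.2148
After 'absent': normaliser = 0.3·0.5168 + 0.4·0.2685 + 0.6·0.2148; P(species A) ≈ 0.3962, P(species B) ≈ 0.2744, P(species C) ≈ 0.3293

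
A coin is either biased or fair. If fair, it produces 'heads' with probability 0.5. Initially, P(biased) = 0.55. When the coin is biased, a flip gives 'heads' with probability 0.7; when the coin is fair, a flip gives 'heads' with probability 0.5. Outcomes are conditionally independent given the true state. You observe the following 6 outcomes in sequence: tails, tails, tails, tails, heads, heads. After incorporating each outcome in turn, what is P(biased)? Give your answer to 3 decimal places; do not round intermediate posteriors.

0.237

Apply Bayes' rule sequentially, carrying P(biased) forward.
After 'tails': P(biased) = 0.3·0.5500 / (0.3·0.5500 + 0.5·0.4500) ≈ 0.4231
After 'tails': P(biased) = 0.3·0.4231 / (0.3·0.4231 + 0.5·0.5769) ≈ 0.3056
After 'tails': P(biased) = 0.3·0.3056 / (0.3·0.3056 + 0.5·0.6944) ≈ 0.2089
After 'tails': P(biased) = 0.3·0.2089 / (0.3·0.2089 + 0.5·0.7911) ≈ 0.1367
After 'heads': P(biased) = 0.7·0.1367 / (0.7·0.1367 + 0.5·0.8633) ≈ 0.1815
After 'heads': P(biased) = 0.7·0.1815 / (0.7·0.1815 + 0.5·0.8185) ≈ 0.2369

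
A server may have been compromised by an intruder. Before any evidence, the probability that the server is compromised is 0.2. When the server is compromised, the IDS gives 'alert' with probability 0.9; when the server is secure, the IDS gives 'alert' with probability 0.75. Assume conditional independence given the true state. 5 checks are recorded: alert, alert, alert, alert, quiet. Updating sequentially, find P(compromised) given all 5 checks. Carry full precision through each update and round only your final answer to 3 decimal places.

After 'alert': P(compromised) = 0.9·0.2000 / (0.9·0.2000 + 0.75·0.8000) ≈ 0.2308
After 'alert': P(compromised) = 0.9·0.2308 / (0.9·0.2308 + 0.75·0.7692) ≈ 0.2647
After 'alert': P(compromised) = 0.9·0.2647 / (0.9·0.2647 + 0.75·0.7353) ≈ 0.3017
After 'alert': P(compromised) = 0.9·0.3017 / (0.9·0.3017 + 0.75·0.6983) ≈ 0.3414
After 'quiet': P(compromised) = 0.1·0.3414 / (0.1·0.3414 + 0.25·0.6586) ≈ 0.1717

0.172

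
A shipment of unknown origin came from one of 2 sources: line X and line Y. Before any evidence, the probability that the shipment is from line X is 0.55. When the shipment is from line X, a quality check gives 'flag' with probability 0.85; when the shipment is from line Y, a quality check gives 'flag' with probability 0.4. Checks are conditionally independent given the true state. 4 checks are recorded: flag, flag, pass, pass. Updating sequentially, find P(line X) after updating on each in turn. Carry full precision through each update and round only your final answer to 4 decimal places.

After 'flag': P(line X) = 0.85·0.5500 / (0.85·0.5500 + 0.4·0.4500) ≈ 0.7220
After 'flag': P(line X) = 0.85·0.7220 / (0.85·0.7220 + 0.4·0.2780) ≈ 0.8466
After 'pass': P(line X) = 0.15·0.8466 / (0.15·0.8466 + 0.6·0.1534) ≈ 0.5798
After 'pass': P(line X) = 0.15·0.5798 / (0.15·0.5798 + 0.6·0.4202) ≈ 0.2565

0.2565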